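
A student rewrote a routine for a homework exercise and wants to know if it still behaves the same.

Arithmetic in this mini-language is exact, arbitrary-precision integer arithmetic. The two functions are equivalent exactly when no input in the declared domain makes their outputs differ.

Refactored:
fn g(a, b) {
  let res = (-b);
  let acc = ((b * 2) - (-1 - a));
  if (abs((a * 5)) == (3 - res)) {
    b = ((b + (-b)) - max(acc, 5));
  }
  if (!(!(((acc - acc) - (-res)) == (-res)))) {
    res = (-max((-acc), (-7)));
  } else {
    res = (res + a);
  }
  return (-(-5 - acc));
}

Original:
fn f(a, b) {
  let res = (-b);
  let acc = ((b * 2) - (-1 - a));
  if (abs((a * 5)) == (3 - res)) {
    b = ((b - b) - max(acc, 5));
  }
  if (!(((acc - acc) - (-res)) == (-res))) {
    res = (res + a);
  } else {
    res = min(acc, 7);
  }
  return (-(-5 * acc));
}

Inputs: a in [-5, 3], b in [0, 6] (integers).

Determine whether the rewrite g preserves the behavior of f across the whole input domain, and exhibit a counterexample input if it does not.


Input a=-5, b=0: -20 from f versus 1 from g.
verdict: not equivalent; witness: a=-5, b=0


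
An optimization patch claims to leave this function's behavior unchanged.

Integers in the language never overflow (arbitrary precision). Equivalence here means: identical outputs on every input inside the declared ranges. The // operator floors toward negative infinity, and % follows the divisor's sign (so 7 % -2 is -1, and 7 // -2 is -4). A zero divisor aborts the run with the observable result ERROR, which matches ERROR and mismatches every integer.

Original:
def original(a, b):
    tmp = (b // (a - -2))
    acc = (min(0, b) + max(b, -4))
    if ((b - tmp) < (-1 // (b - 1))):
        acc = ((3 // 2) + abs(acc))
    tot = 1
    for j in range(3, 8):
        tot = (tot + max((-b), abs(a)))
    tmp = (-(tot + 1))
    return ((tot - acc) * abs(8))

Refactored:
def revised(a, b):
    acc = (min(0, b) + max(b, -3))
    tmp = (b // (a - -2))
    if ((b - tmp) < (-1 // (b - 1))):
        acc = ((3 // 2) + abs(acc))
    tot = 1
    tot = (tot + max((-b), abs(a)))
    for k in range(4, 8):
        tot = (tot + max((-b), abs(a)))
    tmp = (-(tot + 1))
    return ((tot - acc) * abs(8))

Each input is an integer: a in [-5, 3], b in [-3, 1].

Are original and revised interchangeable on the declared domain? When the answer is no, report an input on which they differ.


The one real change (`-4` became `-3`) has no effect anywhere in the declared ranges.
Tracing a=-4, b=-3: original: tmp = 1; acc = -6; ((b - tmp) < (-1 // (b - 1))) -> true; acc = 7; tot = 1; [j=3]; tot = 5; [j=4]; tot = 9; [j=5]; tot = 13; [j=6]; tot = 17; [j=7]; tot = 21; tmp = -22; return 112 | revised: acc = -6; tmp = 1; ((b - tmp) < (-1 // (b - 1))) -> true; acc = 7; tot = 1; tot = 5; [k=4]; tot = 9; [k=5]; tot = 13; [k=6]; tot = 17; [k=7]; tot = 21; tmp = -22; return 112 — matching result 112.
Across all 45 domain points the two functions coincide.
verdict: equivalent


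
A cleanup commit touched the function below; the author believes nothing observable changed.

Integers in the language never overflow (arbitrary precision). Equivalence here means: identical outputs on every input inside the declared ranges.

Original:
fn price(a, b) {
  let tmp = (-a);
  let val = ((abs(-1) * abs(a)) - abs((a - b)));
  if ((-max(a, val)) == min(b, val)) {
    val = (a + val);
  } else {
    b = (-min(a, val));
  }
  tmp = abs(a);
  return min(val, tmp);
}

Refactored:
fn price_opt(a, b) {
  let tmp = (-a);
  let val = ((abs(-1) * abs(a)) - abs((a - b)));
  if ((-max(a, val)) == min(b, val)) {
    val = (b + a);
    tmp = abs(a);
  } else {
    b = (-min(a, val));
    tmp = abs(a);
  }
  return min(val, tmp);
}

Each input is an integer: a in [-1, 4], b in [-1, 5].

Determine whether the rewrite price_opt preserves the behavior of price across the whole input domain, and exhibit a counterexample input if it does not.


Not equivalent: a=-1, b=-1 separates them (0 vs -2).
price: tmp=1, then val=1, then ((-max(a, val)) == min(b, val)) is true, then val=0, then tmp=1, then returns 0
price_opt: tmp=1, then val=1, then ((-max(a, val)) == min(b, val)) is true, then val=-2, then tmp=1, then returns -2
verdict: not equivalent; witness: a=-1, b=-1


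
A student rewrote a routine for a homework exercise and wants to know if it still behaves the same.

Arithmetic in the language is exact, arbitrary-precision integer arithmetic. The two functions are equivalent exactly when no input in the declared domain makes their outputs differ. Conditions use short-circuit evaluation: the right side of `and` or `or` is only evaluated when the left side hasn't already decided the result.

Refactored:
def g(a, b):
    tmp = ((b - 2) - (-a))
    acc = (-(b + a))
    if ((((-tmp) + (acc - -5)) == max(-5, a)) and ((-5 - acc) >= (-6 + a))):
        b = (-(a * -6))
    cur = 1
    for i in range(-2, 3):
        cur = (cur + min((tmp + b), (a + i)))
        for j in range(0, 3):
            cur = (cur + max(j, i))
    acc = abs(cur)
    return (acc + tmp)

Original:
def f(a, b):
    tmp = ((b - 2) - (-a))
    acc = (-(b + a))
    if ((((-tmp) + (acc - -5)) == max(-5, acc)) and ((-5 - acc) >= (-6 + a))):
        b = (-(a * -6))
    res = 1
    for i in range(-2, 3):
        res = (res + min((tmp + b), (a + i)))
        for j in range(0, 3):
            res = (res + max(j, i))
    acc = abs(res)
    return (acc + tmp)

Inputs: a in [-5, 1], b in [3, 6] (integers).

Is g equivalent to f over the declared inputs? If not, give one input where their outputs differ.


Consider the input a=-1, b=5.
f: tmp = 2; acc = -4; ((((-tmp) + (acc - -5)) == max(-5, acc)) and ((-5 - acc) >= (-6 + a))) -> false; res = 1; [i=-2]; res = -2; [j=0]; res = -2; [j=1]; res = -1; [j=2]; res = 1; [i=-1]; res = -1; [j=0]; res = -1; [j=1]; res = 0; [j=2]; res = 2; [i=0]; res = 1; [j=0]; res = 1; [j=1]; res = 2; [j=2]; res = 4; [i=1]; res = 4; [j=0]; res = 5; [j=1]; res = 6; [j=2]; res = 8; [i=2]; res = 9; [j=0]; res = 11; [j=1]; res = 13; [j=2]; res = 15; acc = 15; return 17
g: tmp = 2; acc = -4; ((((-tmp) + (acc - -5)) == max(-5, a)) and ((-5 - acc) >= (-6 + a))) -> true; b = -6; cur = 1; [i=-2]; cur = -3; [j=0]; cur = -3; [j=1]; cur = -2; [j=2]; cur = 0; [i=-1]; cur = -4; [j=0]; cur = -4; [j=1]; cur = -3; [j=2]; cur = -1; [i=0]; cur = -5; [j=0]; cur = -5; [j=1]; cur = -4; [j=2]; cur = -2; [i=1]; cur = -6; [j=0]; cur = -5; [j=1]; cur = -4; [j=2]; cur = -2; [i=2]; cur = -6; [j=0]; cur = -4; [j=1]; cur = -2; [j=2]; cur = 0; acc = 0; return 2
17 against 2: the behavior changed.
verdict: not equivalent; witness: a=-1, b=5


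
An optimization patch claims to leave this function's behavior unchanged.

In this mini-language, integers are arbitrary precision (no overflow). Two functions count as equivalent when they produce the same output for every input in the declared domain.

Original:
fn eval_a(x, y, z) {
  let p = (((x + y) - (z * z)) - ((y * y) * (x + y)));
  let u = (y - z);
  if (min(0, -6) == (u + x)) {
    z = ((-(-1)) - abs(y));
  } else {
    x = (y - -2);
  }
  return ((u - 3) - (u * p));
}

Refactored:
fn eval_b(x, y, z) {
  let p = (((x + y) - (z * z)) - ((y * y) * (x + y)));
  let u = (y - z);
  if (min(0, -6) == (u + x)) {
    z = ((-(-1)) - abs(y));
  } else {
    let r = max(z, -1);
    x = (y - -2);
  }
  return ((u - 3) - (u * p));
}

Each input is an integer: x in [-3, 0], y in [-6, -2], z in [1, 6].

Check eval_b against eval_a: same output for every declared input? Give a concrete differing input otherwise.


The two are interchangeable: statement counts differ; also min/max/abs usage differs; also local variable names differ; also constant usage differs, and every declared input agrees.
One worked example (x=-1, y=-5, z=2) — eval_a: p=140, then u=-7, then (min(0, -6) == (u + x)) is false, then x=-3, then returns 970; eval_b: p=140, then u=-7, then (min(0, -6) == (u + x)) is false, then r=2, then x=-3, then returns 970; agreement on 970.
Every one of the 120 inputs gives matching results.
verdict: equivalent


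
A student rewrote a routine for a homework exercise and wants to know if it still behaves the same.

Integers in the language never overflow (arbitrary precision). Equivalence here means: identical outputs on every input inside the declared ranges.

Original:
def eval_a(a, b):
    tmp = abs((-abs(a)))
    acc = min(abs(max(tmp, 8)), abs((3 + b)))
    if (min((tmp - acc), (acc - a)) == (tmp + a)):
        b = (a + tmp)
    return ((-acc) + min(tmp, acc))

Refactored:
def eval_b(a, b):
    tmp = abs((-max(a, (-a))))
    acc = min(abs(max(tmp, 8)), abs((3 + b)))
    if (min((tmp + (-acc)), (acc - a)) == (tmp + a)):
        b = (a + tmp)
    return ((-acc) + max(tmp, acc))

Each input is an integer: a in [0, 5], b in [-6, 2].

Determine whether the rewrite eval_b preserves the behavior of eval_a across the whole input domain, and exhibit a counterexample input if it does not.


These are not equivalent — on a=0, b=-6 the outputs split (-3 vs 0).
eval_a: tmp = 0; acc = 3; (min((tmp - acc), (acc - a)) == (tmp + a)) -> false; return -3
eval_b: tmp = 0; acc = 3; (min((tmp + (-acc)), (acc - a)) == (tmp + a)) -> false; return 0
verdict: not equivalent; witness: a=0, b=-6


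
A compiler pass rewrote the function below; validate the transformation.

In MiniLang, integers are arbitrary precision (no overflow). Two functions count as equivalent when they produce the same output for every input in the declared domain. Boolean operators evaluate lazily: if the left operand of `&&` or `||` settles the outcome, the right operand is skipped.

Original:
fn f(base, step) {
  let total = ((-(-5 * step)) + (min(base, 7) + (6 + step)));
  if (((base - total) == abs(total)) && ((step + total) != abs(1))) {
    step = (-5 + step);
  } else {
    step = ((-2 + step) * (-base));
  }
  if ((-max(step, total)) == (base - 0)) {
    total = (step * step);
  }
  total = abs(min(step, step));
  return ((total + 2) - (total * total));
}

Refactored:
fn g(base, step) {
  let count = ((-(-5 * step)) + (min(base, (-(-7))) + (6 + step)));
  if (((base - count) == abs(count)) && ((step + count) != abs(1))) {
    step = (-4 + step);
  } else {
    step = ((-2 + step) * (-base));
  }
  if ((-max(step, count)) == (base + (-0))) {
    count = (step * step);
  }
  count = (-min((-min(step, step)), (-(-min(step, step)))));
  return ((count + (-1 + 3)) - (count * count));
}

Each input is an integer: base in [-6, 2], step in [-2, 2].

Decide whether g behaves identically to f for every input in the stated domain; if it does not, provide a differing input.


Run the pair on base=0, step=-2.
f: total=-6, then (((base - total) == abs(total)) && ((step + total) != abs(1))) is true, then step=-7, then ((-max(step, total)) == (base - 0)) is false, then total=7, then returns -40
g: count=-6, then (((base - count) == abs(count)) && ((step + count) != abs(1))) is true, then step=-6, then ((-max(step, count)) == (base + (-0))) is false, then count=6, then returns -28
-40 against -28: the behavior changed.
verdict: not equivalent; witness: base=0, step=-2


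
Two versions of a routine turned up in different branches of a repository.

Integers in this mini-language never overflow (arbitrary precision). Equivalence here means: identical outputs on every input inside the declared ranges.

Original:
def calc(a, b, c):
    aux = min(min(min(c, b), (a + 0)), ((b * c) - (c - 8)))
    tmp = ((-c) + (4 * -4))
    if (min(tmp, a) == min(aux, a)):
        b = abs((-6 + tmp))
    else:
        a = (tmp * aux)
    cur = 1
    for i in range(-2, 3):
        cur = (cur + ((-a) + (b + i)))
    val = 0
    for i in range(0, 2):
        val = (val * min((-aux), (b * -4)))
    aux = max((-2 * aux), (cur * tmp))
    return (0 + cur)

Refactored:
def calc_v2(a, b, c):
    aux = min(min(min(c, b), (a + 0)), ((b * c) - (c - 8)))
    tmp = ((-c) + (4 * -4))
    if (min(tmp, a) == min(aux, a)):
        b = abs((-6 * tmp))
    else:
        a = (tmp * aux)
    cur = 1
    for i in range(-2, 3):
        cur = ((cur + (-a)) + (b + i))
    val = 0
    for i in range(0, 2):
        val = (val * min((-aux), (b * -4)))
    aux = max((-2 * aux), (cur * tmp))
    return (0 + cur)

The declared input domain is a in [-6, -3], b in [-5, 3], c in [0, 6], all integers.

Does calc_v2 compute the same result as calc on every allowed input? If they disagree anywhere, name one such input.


Run the pair on a=-6, b=-4, c=6.
calc: aux=-22, then tmp=-22, then (min(tmp, a) == min(aux, a)) is true, then b=28, then cur=1, then (i=-2), then cur=33, then (i=-1), then cur=66, then (i=0), then cur=100, then (i=1), then cur=135, then (i=2), then cur=171, then val=0, then (i=0), then val=0, then (i=1), then val=0, then aux=44, then returns 171
calc_v2: aux=-22, then tmp=-22, then (min(tmp, a) == min(aux, a)) is true, then b=132, then cur=1, then (i=-2), then cur=137, then (i=-1), then cur=274, then (i=0), then cur=412, then (i=1), then cur=551, then (i=2), then cur=691, then val=0, then (i=0), then val=0, then (i=1), then val=0, then aux=44, then returns 691
171 and 691 differ, so these are not the same function on this domain.
verdict: not equivalent; witness: a=-6, b=-4, c=6


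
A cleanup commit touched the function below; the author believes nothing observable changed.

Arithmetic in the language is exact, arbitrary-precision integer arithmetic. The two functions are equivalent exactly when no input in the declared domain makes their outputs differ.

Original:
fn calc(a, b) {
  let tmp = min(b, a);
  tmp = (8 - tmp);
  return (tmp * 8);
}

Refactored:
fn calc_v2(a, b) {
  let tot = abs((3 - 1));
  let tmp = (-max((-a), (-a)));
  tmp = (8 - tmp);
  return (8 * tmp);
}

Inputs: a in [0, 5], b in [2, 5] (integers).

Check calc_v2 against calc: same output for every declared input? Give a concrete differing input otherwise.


Evaluate both at a=3, b=2.
calc: tmp := 2 | tmp := 6 | result 48
calc_v2: tot := 2 | tmp := 3 | tmp := 5 | result 40
48 against 40: the behavior changed.
verdict: not equivalent; witness: a=3, b=2


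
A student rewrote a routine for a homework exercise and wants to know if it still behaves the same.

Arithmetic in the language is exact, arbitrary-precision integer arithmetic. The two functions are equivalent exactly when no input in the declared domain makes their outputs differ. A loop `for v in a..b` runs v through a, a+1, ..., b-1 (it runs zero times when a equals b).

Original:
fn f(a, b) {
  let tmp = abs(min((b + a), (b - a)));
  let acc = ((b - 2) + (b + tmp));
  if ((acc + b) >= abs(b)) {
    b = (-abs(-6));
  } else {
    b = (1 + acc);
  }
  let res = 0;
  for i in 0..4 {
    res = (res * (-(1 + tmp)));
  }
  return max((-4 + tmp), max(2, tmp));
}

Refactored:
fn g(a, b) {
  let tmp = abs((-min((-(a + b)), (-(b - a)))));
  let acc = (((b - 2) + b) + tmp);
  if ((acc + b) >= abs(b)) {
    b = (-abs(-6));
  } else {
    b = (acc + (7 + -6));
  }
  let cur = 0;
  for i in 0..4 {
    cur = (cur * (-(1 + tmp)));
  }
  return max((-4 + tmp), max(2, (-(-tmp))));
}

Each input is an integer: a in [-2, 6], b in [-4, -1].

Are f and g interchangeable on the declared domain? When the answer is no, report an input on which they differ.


Take a=-2, b=-4.
f: tmp = 6; acc = -4; ((acc + b) >= abs(b)) -> false; b = -3; res = 0; [i=0]; res = 0; [i=1]; res = 0; [i=2]; res = 0; [i=3]; res = 0; return 6
g: tmp = 2; acc = -8; ((acc + b) >= abs(b)) -> false; b = -7; cur = 0; [i=0]; cur = 0; [i=1]; cur = 0; [i=2]; cur = 0; [i=3]; cur = 0; return 2
6 != 2, so the rewrite changes behavior.
verdict: not equivalent; witness: a=-2, b=-4


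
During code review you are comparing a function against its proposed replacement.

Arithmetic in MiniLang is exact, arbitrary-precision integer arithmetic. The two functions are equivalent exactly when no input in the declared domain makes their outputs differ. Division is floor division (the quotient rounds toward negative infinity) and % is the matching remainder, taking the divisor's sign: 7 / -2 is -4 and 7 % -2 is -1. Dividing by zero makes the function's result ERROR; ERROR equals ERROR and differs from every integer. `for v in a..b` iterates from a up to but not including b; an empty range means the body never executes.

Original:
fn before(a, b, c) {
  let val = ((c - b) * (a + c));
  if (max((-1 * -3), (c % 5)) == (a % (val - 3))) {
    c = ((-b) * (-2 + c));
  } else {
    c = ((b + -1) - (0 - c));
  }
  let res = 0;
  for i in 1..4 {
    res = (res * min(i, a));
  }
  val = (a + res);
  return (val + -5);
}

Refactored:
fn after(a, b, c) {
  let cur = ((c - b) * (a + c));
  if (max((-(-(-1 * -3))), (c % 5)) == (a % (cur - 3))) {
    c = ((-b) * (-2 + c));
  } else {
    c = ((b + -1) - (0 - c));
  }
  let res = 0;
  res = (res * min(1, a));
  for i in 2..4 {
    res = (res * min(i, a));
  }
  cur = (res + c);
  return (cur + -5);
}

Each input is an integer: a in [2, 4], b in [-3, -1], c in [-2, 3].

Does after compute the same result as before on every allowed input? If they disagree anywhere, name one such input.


Try a=2, b=-3, c=-2.
before: val := 0 | (max((-1 * -3), (c % 5)) == (a % (val - 3))): false | c := -6 | res := 0 | iter i=1: | res := 0 | iter i=2: | res := 0 | iter i=3: | res := 0 | val := 2 | result -3
after: cur := 0 | (max((-(-(-1 * -3))), (c % 5)) == (a % (cur - 3))): false | c := -6 | res := 0 | res := 0 | iter i=2: | res := 0 | iter i=3: | res := 0 | cur := -6 | result -11
-3 vs -11 — the two versions disagree here.
verdict: not equivalent; witness: a=2, b=-3, c=-2


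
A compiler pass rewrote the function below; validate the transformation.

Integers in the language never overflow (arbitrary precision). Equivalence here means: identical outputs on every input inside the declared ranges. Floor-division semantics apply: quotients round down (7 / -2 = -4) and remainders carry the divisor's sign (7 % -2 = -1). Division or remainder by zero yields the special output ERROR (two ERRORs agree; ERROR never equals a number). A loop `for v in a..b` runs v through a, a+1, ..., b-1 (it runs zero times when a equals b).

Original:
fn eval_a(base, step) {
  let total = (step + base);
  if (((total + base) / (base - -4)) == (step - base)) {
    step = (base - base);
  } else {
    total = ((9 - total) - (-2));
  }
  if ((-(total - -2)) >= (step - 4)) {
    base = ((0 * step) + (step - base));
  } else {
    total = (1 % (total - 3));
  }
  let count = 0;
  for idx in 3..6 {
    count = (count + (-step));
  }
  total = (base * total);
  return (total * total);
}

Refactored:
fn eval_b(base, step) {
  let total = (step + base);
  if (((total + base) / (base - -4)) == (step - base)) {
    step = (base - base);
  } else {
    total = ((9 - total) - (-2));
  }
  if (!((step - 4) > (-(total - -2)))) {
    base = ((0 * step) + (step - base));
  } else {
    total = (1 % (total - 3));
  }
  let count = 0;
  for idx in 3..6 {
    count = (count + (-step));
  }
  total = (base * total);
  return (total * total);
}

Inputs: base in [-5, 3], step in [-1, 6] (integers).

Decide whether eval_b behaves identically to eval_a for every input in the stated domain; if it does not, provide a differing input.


Although boolean connective usage differs; comparison usage differs, 72/72 inputs agree.
verdict: equivalent


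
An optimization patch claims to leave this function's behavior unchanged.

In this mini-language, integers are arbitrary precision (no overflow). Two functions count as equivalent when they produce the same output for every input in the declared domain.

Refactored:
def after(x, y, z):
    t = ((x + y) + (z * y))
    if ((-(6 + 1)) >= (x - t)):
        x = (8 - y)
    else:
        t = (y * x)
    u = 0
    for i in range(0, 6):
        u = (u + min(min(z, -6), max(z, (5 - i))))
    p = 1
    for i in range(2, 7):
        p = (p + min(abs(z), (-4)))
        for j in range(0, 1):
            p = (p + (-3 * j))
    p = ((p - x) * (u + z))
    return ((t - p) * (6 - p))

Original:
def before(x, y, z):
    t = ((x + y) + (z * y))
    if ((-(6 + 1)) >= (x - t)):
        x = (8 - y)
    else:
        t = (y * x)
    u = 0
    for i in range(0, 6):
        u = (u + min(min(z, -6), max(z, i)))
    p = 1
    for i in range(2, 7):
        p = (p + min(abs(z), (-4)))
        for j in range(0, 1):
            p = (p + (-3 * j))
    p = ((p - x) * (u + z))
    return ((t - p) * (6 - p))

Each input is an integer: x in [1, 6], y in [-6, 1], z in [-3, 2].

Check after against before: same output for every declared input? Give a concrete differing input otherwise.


Side by side, the visible changes include: arithmetic usage differs; also constant usage differs.
As a probe, take x=3, y=-1, z=1: before runs t := 1 | ((-(6 + 1)) >= (x - t)): false | t := -3 | u := 0 | iter i=0: | u := -6 | iter i=1: | u := -12 | iter i=2: | u := -18 | iter i=3: | u := -24 | iter i=4: | u := -30 | iter i=5: | u := -36 | p := 1 | iter i=2: | p := -3 | iter j=0: | p := -3 | iter i=3: | p := -7 | iter j=0: | p := -7 | iter i=4: | p := -11 | iter j=0: | p := -11 | iter i=5: | p := -15 | iter j=0: | p := -15 | iter i=6: | p := -19 | iter j=0: | p := -19 | p := 770 | result 590572; after runs t := 1 | ((-(6 + 1)) >= (x - t)): false | t := -3 | u := 0 | iter i=0: | u := -6 | iter i=1: | u := -12 | iter i=2: | u := -18 | iter i=3: | u := -24 | iter i=4: | u := -30 | iter i=5: | u := -36 | p := 1 | iter i=2: | p := -3 | iter j=0: | p := -3 | iter i=3: | p := -7 | iter j=0: | p := -7 | iter i=4: | p := -11 | iter j=0: | p := -11 | iter i=5: | p := -15 | iter j=0: | p := -15 | iter i=6: | p := -19 | iter j=0: | p := -19 | p := 770 | result 590572; both end at 590572.
An exhaustive pass over the 288 declared inputs shows identical outputs.
verdict: equivalent


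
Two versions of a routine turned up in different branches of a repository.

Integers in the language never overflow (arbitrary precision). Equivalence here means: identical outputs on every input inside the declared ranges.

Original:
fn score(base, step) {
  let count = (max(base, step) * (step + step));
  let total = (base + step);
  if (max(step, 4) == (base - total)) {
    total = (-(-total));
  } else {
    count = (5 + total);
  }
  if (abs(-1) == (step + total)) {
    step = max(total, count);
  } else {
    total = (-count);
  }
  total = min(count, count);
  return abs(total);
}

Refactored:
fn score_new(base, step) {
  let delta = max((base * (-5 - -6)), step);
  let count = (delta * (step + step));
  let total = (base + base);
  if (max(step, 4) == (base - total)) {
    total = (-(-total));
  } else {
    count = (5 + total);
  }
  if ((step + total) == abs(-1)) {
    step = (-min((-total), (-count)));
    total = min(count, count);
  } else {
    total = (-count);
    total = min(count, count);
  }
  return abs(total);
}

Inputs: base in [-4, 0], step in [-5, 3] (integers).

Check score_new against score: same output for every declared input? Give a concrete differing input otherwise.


Take base=-4, step=-5.
score: count=40, then total=-9, then (max(step, 4) == (base - total)) is false, then count=-4, then (abs(-1) == (step + total)) is false, then total=4, then total=-4, then returns 4
score_new: delta=-4, then count=40, then total=-8, then (max(step, 4) == (base - total)) is true, then total=-8, then ((step + total) == abs(-1)) is false, then total=-40, then total=40, then returns 40
4 != 40, so the rewrite changes behavior.
verdict: not equivalent; witness: base=-4, step=-5


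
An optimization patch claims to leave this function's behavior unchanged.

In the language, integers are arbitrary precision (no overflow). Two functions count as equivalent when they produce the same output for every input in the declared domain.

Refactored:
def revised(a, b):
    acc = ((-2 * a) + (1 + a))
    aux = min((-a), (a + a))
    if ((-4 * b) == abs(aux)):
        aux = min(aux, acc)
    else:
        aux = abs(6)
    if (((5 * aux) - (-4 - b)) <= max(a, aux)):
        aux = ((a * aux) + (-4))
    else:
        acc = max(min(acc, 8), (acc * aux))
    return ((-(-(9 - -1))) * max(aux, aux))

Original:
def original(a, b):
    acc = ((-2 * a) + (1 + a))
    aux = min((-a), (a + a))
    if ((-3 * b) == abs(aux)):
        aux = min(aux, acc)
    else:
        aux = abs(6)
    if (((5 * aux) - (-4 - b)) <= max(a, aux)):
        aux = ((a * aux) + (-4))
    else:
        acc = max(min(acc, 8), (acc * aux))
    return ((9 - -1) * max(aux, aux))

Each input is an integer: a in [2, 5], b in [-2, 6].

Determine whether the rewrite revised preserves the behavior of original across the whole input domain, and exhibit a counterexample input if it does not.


The rewrite breaks on a=3, b=-1, where the results are -130 and 60.
original: acc = -2; aux = -3; ((-3 * b) == abs(aux)) -> true; aux = -3; (((5 * aux) - (-4 - b)) <= max(a, aux)) -> true; aux = -13; return -130
revised: acc = -2; aux = -3; ((-4 * b) == abs(aux)) -> false; aux = 6; (((5 * aux) - (-4 - b)) <= max(a, aux)) -> false; acc = -2; return 60
verdict: not equivalent; witness: a=3, b=-1


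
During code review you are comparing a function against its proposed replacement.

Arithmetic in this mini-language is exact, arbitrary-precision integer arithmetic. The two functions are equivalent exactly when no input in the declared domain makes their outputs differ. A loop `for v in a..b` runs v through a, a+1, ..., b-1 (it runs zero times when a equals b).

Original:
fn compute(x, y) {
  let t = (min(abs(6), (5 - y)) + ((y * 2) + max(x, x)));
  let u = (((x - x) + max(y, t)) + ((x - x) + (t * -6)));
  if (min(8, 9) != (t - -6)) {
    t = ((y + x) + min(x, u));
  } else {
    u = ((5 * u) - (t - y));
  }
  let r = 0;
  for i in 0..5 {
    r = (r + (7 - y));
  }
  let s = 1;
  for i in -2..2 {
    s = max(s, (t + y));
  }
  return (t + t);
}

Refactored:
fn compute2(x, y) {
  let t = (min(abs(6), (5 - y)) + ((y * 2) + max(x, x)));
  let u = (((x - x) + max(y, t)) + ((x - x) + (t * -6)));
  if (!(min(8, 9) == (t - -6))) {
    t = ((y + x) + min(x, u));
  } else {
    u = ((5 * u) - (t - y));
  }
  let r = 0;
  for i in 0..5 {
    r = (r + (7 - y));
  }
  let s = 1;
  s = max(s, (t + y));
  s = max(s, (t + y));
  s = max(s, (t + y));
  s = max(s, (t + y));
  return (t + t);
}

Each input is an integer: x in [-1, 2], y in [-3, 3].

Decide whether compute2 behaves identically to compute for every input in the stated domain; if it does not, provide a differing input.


Changes here: comparison usage differs, loop structure differs, min/max/abs usage differs, boolean connective usage differs, statement counts differ, arithmetic usage differs; the full 28-point sweep finds no disagreement.
verdict: equivalent


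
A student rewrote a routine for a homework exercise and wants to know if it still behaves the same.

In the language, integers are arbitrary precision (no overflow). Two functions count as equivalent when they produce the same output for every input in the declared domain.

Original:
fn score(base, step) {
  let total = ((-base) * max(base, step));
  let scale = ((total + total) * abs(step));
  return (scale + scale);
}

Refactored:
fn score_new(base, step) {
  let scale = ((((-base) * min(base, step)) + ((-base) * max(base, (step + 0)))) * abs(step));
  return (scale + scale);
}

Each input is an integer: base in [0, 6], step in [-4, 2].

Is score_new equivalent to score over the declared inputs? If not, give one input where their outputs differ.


Try base=1, step=-4.
score: total becomes -1; next scale becomes -8; next final value -16
score_new: scale becomes 12; next final value 24
-16 and 24 differ, so these are not the same function on this domain.
verdict: not equivalent; witness: base=1, step=-4


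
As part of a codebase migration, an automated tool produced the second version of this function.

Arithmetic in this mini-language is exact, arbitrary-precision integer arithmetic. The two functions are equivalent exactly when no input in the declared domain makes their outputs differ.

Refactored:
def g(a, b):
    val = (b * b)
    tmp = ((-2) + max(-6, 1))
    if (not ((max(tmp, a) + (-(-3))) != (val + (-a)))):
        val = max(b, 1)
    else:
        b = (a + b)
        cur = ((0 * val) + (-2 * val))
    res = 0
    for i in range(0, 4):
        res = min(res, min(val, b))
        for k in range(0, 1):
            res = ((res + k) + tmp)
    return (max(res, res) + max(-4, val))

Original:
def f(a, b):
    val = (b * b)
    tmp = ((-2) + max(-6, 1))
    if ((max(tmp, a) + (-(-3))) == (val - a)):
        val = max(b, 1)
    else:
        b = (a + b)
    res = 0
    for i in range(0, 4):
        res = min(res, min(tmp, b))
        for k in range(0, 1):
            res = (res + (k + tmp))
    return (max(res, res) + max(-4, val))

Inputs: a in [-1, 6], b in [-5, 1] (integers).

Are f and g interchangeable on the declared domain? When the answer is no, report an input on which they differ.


Not equivalent: a=-1, b=1 separates them (-4 vs -3).
f: val := 1 | tmp := -1 | ((max(tmp, a) + (-(-3))) == (val - a)): true | val := 1 | res := 0 | iter i=0: | res := -1 | iter k=0: | res := -2 | iter i=1: | res := -2 | iter k=0: | res := -3 | iter i=2: | res := -3 | iter k=0: | res := -4 | iter i=3: | res := -4 | iter k=0: | res := -5 | result -4
g: val := 1 | tmp := -1 | (not ((max(tmp, a) + (-(-3))) != (val + (-a)))): true | val := 1 | res := 0 | iter i=0: | res := 0 | iter k=0: | res := -1 | iter i=1: | res := -1 | iter k=0: | res := -2 | iter i=2: | res := -2 | iter k=0: | res := -3 | iter i=3: | res := -3 | iter k=0: | res := -4 | result -3
verdict: not equivalent; witness: a=-1, b=1


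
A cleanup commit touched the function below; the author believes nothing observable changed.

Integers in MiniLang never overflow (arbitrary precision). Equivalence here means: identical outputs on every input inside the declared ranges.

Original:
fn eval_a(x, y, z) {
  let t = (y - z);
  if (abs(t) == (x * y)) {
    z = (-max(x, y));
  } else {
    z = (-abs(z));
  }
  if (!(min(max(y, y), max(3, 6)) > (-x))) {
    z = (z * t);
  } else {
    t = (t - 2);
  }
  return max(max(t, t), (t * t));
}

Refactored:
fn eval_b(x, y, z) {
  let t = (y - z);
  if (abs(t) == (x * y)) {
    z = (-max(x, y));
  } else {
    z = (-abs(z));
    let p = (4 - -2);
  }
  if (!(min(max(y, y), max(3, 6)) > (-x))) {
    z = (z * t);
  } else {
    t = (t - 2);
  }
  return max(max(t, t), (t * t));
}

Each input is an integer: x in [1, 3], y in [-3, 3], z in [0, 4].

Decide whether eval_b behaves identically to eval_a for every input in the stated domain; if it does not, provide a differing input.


The two versions differ — the changes include statement counts differ; also constant usage differs; also arithmetic usage differs; also local variable names differ.
One worked example (x=2, y=-3, z=2) — eval_a: t := -5 | (abs(t) == (x * y)): false | z := -2 | (!(min(max(y, y), max(3, 6)) > (-x))): true | z := 10 | result 25; eval_b: t := -5 | (abs(t) == (x * y)): false | z := -2 | p := 6 | (!(min(max(y, y), max(3, 6)) > (-x))): true | z := 10 | result 25; agreement on 25.
Checked all 105 inputs in the declared domain: the outputs agree on every one.
verdict: equivalent


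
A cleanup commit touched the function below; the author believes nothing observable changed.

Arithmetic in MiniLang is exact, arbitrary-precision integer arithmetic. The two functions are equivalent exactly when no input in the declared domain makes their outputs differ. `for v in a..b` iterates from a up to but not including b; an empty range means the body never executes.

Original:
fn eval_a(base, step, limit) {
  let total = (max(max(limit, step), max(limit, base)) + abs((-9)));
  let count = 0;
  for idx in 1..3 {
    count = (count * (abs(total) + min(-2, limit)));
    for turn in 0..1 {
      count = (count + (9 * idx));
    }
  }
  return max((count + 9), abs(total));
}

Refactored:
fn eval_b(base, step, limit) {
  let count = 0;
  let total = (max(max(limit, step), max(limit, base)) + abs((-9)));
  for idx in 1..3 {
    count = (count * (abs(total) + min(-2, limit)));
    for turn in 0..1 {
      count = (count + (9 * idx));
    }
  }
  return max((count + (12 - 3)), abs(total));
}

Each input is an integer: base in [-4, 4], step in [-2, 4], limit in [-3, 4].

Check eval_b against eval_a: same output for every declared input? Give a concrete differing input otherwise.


Behavior is preserved: although arithmetic usage differs; constant usage differs, the outputs never diverge.
Tracing base=0, step=3, limit=4: eval_a: total := 13 | count := 0 | iter idx=1: | count := 0 | iter turn=0: | count := 9 | iter idx=2: | count := 99 | iter turn=0: | count := 117 | result 126 | eval_b: count := 0 | total := 13 | iter idx=1: | count := 0 | iter turn=0: | count := 9 | iter idx=2: | count := 99 | iter turn=0: | count := 117 | result 126 — matching result 126.
Sweeping the whole domain (504 inputs) finds no disagreement.
verdict: equivalent


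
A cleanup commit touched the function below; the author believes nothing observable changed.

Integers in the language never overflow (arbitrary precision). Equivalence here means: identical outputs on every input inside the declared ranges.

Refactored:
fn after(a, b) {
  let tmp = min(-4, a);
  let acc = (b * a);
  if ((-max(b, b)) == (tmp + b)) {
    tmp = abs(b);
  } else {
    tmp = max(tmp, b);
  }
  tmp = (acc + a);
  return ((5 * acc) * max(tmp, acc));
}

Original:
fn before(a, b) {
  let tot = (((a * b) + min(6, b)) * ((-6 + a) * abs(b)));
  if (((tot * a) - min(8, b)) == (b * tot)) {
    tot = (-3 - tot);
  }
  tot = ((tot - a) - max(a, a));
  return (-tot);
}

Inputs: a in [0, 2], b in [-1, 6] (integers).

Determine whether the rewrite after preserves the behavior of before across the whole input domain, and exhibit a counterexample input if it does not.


The rewrite breaks on a=0, b=-1, where the results are -6 and 0.
before: tot = 6; (((tot * a) - min(8, b)) == (b * tot)) -> false; tot = 6; return -6
after: tmp = -4; acc = 0; ((-max(b, b)) == (tmp + b)) -> false; tmp = -1; tmp = 0; return 0
verdict: not equivalent; witness: a=0, b=-1


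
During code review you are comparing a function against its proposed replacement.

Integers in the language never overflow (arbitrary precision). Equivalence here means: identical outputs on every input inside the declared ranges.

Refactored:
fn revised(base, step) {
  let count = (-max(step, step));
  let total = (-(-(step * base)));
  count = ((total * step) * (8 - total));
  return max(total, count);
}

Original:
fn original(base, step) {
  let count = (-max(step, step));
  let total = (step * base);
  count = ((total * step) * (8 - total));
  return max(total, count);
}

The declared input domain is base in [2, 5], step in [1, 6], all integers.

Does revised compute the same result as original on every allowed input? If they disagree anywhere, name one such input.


Although same computation, different form, 24/24 inputs agree.
verdict: equivalent


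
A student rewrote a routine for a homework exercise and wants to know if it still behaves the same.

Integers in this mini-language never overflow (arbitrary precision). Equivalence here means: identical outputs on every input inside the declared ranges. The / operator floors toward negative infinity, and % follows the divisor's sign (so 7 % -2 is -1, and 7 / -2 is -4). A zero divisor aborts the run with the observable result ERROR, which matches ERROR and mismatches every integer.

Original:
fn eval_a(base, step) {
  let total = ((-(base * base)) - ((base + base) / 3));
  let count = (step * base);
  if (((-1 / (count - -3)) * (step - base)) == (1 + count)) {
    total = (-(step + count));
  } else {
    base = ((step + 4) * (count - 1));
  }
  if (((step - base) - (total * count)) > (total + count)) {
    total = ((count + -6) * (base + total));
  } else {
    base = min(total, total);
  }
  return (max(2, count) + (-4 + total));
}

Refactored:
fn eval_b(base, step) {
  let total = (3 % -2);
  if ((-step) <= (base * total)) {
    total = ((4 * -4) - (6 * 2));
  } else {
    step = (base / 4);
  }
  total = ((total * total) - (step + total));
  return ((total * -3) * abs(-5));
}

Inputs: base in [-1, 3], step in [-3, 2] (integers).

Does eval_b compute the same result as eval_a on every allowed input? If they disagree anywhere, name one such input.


Input base=-1, step=-3: -1 from eval_a versus -45 from eval_b.
verdict: not equivalent; witness: base=-1, step=-3


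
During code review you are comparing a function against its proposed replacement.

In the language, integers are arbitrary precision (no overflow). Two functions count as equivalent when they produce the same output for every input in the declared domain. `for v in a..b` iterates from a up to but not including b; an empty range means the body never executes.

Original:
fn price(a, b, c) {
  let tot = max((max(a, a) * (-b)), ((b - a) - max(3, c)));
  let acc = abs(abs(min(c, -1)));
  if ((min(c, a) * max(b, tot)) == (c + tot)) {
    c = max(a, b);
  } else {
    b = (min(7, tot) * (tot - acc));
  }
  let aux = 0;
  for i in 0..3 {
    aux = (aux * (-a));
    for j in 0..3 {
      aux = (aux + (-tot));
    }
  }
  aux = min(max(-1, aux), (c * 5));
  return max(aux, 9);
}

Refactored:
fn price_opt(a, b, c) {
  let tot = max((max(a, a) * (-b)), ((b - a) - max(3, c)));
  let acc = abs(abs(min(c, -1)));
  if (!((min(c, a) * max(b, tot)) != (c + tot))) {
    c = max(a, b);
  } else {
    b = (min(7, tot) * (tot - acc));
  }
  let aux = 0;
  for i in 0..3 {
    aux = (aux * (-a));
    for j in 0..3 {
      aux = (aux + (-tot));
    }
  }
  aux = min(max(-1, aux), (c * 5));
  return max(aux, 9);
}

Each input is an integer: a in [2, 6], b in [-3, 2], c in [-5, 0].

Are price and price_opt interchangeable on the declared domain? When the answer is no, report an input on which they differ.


Side by side, the visible changes include: boolean connective usage differs; comparison usage differs.
One worked example (a=2, b=-2, c=-5) — price: tot = 4; acc = 5; ((min(c, a) * max(b, tot)) == (c + tot)) -> false; b = -4; aux = 0; [i=0]; aux = 0; [j=0]; aux = -4; [j=1]; aux = -8; [j=2]; aux = -12; [i=1]; aux = 24; [j=0]; aux = 20; [j=1]; aux = 16; [j=2]; aux = 12; [i=2]; aux = -24; [j=0]; aux = -28; [j=1]; aux = -32; [j=2]; aux = -36; aux = -25; return 9; price_opt: tot = 4; acc = 5; (!((min(c, a) * max(b, tot)) != (c + tot))) -> false; b = -4; aux = 0; [i=0]; aux = 0; [j=0]; aux = -4; [j=1]; aux = -8; [j=2]; aux = -12; [i=1]; aux = 24; [j=0]; aux = 20; [j=1]; aux = 16; [j=2]; aux = 12; [i=2]; aux = -24; [j=0]; aux = -28; [j=1]; aux = -32; [j=2]; aux = -36; aux = -25; return 9; agreement on 9.
An exhaustive pass over the 180 declared inputs shows identical outputs.
verdict: equivalent


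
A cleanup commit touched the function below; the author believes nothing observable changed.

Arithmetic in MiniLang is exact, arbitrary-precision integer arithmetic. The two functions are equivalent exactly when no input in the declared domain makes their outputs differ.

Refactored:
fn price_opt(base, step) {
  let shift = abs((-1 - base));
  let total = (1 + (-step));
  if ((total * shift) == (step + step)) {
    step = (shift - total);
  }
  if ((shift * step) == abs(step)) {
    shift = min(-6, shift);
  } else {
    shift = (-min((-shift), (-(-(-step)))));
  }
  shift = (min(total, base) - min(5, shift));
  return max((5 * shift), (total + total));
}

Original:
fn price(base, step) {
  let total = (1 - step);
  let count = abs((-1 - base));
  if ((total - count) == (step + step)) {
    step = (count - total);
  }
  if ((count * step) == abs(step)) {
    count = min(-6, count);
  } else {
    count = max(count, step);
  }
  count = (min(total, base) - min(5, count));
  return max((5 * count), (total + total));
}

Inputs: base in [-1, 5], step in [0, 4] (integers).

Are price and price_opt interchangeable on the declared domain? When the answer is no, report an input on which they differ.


base=-1, step=0 yields 25 from price but 2 from price_opt.
verdict: not equivalent; witness: base=-1, step=0


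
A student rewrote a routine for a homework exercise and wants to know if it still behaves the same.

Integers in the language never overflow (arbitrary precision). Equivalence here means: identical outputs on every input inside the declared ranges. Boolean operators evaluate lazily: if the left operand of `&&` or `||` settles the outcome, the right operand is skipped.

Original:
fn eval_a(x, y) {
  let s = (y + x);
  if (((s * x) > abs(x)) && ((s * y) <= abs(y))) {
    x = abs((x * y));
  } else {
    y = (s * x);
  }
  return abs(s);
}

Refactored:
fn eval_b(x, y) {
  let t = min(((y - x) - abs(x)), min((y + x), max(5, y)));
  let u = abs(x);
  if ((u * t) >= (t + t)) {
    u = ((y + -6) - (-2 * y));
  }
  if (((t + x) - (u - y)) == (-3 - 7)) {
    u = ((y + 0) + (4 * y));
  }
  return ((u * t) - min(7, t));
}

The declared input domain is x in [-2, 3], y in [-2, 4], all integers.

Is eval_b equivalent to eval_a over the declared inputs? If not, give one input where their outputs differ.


Input x=-2, y=-2: 4 from eval_a versus 52 from eval_b.
verdict: not equivalent; witness: x=-2, y=-2
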